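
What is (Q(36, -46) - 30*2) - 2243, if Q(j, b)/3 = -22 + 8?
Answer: -2345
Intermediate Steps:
Q(j, b) = -42 (Q(j, b) = 3*(-22 + 8) = 3*(-14) = -42)
(Q(36, -46) - 30*2) - 2243 = (-42 - 30*2) - 2243 = (-42 - 60) - 2243 = -102 - 2243 = -2345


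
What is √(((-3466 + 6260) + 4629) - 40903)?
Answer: 6*I*√930 ≈ 182.98*I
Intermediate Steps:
√(((-3466 + 6260) + 4629) - 40903) = √((2794 + 4629) - 40903) = √(7423 - 40903) = √(-33480) = 6*I*√930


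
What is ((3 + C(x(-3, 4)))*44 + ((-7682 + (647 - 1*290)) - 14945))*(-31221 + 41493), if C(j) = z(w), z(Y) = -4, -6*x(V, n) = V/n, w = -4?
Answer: -229209408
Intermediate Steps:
x(V, n) = -V/(6*n)
C(j) = -4
((3 + C(x(-3, 4)))*44 + ((-7682 + (647 - 1*290)) - 14945))*(-31221 + 41493) = ((3 - 4)*44 + ((-7682 + (647 - 1*290)) - 14945))*(-31221 + 41493) = (-1*44 + ((-7682 + (647 - 290)) - 14945))*10272 = (-44 + ((-7682 + 357) - 14945))*10272 = (-44 + (-7325 - 14945))*10272 = (-44 - 22270)*10272 = -22314*10272 = -229209408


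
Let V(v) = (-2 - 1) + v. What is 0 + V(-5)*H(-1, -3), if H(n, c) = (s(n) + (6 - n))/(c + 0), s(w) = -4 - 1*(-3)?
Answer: 16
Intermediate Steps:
V(v) = -3 + v
s(w) = -1 (s(w) = -4 + 3 = -1)
H(n, c) = (5 - n)/c (H(n, c) = (-1 + (6 - n))/(c + 0) = (5 - n)/c)
0 + V(-5)*H(-1, -3) = 0 + (-3 - 5)*((5 - 1*(-1))/(-3)) = 0 - (-8)*(5 + 1)/3 = 0 - (-8)*6/3 = 0 - 8*(-2) = 0 + 16 = 16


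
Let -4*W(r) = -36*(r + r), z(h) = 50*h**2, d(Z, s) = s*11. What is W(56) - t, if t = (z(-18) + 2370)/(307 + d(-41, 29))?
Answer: 306219/313 ≈ 978.34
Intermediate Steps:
d(Z, s) = 11*s
W(r) = 18*r (W(r) = -(-9)*(r + r) = -(-9)*2*r = -(-18)*r = 18*r)
t = 9285/313 (t = (50*(-18)**2 + 2370)/(307 + 11*29) = (50*324 + 2370)/(307 + 319) = (16200 + 2370)/626 = 18570*(1/626) = 9285/313 ≈ 29.665)
W(56) - t = 18*56 - 1*9285/313 = 1008 - 9285/313 = 306219/313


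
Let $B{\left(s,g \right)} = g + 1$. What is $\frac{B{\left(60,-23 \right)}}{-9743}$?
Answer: $\frac{22}{9743} \approx 0.002258$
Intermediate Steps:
$B{\left(s,g \right)} = 1 + g$
$\frac{B{\left(60,-23 \right)}}{-9743} = \frac{1 - 23}{-9743} = \left(-22\right) \left(- \frac{1}{9743}\right) = \frac{22}{9743}$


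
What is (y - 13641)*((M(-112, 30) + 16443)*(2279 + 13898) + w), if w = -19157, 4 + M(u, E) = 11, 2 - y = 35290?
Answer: -13019639589997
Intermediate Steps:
y = -35288 (y = 2 - 1*35290 = 2 - 35290 = -35288)
M(u, E) = 7 (M(u, E) = -4 + 11 = 7)
(y - 13641)*((M(-112, 30) + 16443)*(2279 + 13898) + w) = (-35288 - 13641)*((7 + 16443)*(2279 + 13898) - 19157) = -48929*(16450*16177 - 19157) = -48929*(266111650 - 19157) = -48929*266092493 = -13019639589997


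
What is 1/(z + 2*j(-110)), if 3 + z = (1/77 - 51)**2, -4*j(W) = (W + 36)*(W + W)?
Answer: -5929/32866371 ≈ -0.00018040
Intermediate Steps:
j(W) = -W*(36 + W)/2 (j(W) = -(W + 36)*(W + W)/4 = -(36 + W)*2*W/4 = -W*(36 + W)/2)
z = 15395689/5929 (z = -3 + (1/77 - 51)**2 = -3 + (-3926/77)**2 = -3 + 15413476/5929 = 15395689/5929 ≈ 2596.7)
1/(z + 2*j(-110)) = 1/(15395689/5929 + 2*(-1/2*(-110)*(36 - 110))) = 1/(15395689/5929 + 2*(-1/2*(-110)*(-74))) = 1/(15395689/5929 + 2*(-4070)) = 1/(15395689/5929 - 8140) = 1/(-32866371/5929) = -5929/32866371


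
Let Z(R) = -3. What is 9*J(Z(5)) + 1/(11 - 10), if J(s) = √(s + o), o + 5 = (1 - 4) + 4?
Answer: 1 + 9*I*√7 ≈ 1.0 + 23.812*I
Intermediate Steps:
o = -4 (o = -5 + ((1 - 4) + 4) = -5 + (-3 + 4) = -5 + 1 = -4)
J(s) = √(-4 + s) (J(s) = √(s - 4) = √(-4 + s))
9*J(Z(5)) + 1/(11 - 10) = 9*√(-4 - 3) + 1/(11 - 10) = 9*√(-7) + 1/1 = 9*(I*√7) + 1 = 9*I*√7 + 1 = 1 + 9*I*√7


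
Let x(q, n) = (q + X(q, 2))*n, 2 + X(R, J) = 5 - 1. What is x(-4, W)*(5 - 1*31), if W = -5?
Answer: -260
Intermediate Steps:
X(R, J) = 2 (X(R, J) = -2 + (5 - 1) = -2 + 4 = 2)
x(q, n) = n*(2 + q) (x(q, n) = (q + 2)*n = (2 + q)*n = n*(2 + q))
x(-4, W)*(5 - 1*31) = (-5*(2 - 4))*(5 - 1*31) = (-5*(-2))*(5 - 31) = 10*(-26) = -260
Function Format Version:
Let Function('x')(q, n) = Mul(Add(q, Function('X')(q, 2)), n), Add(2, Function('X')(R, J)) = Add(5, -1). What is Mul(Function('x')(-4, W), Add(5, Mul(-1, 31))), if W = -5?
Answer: -260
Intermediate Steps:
Function('X')(R, J) = 2 (Function('X')(R, J) = Add(-2, Add(5, -1)) = Add(-2, 4) = 2)
Function('x')(q, n) = Mul(n, Add(2, q)) (Function('x')(q, n) = Mul(Add(q, 2), n) = Mul(Add(2, q), n) = Mul(n, Add(2, q)))
Mul(Function('x')(-4, W), Add(5, Mul(-1, 31))) = Mul(Mul(-5, Add(2, -4)), Add(5, Mul(-1, 31))) = Mul(Mul(-5, -2), Add(5, -31)) = Mul(10, -26) = -260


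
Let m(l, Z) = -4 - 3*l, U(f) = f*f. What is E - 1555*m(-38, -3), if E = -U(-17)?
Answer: -171339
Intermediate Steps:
U(f) = f**2
E = -289 (E = -1*(-17)**2 = -1*289 = -289)
E - 1555*m(-38, -3) = -289 - 1555*(-4 - 3*(-38)) = -289 - 1555*(-4 + 114) = -289 - 1555*110 = -289 - 171050 = -171339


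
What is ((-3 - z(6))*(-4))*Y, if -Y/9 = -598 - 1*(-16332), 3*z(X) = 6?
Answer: -2832120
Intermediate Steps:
z(X) = 2 (z(X) = (1/3)*6 = 2)
Y = -141606 (Y = -9*(-598 - 1*(-16332)) = -9*(-598 + 16332) = -9*15734 = -141606)
((-3 - z(6))*(-4))*Y = ((-3 - 1*2)*(-4))*(-141606) = ((-3 - 2)*(-4))*(-141606) = -5*(-4)*(-141606) = 20*(-141606) = -2832120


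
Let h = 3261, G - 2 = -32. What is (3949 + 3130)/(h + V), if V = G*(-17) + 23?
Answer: 7079/3794 ≈ 1.8658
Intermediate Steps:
G = -30 (G = 2 - 32 = -30)
V = 533 (V = -30*(-17) + 23 = 510 + 23 = 533)
(3949 + 3130)/(h + V) = (3949 + 3130)/(3261 + 533) = 7079/3794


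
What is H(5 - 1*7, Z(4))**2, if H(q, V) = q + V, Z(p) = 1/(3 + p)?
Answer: 169/49 ≈ 3.4490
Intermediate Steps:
H(q, V) = V + q
H(5 - 1*7, Z(4))**2 = (1/(3 + 4) + (5 - 1*7))**2 = (1/7 + (5 - 7))**2 = (1/7 - 2)**2 = (-13/7)**2 = 169/49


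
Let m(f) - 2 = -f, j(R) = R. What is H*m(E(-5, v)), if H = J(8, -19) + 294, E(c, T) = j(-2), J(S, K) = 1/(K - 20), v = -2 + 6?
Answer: 45860/39 ≈ 1175.9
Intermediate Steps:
v = 4
J(S, K) = 1/(-20 + K)
E(c, T) = -2
m(f) = 2 - f
H = 11465/39 (H = 1/(-20 - 19) + 294 = 1/(-39) + 294 = -1/39 + 294 = 11465/39 ≈ 293.97)
H*m(E(-5, v)) = 11465*(2 - 1*(-2))/39 = 11465*(2 + 2)/39 = (11465/39)*4 = 45860/39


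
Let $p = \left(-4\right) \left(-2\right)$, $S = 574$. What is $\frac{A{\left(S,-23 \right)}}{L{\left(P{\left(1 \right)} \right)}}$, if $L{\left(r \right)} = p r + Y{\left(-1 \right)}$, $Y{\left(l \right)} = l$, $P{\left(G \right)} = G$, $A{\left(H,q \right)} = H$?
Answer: $82$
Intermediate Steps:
$p = 8$
$L{\left(r \right)} = -1 + 8 r$ ($L{\left(r \right)} = 8 r - 1 = -1 + 8 r$)
$\frac{A{\left(S,-23 \right)}}{L{\left(P{\left(1 \right)} \right)}} = \frac{574}{-1 + 8 \cdot 1} = \frac{574}{-1 + 8} = \frac{574}{7} = 574 \cdot \frac{1}{7} = 82$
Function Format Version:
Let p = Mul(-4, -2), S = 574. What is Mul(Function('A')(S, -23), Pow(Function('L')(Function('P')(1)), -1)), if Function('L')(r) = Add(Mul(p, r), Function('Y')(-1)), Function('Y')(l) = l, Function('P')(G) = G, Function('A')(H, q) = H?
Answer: 82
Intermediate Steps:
p = 8
Function('L')(r) = Add(-1, Mul(8, r)) (Function('L')(r) = Add(Mul(8, r), -1) = Add(-1, Mul(8, r)))
Mul(Function('A')(S, -23), Pow(Function('L')(Function('P')(1)), -1)) = Mul(574, Pow(Add(-1, Mul(8, 1)), -1)) = Mul(574, Pow(Add(-1, 8), -1)) = Mul(574, Pow(7, -1)) = Mul(574, Rational(1, 7)) = 82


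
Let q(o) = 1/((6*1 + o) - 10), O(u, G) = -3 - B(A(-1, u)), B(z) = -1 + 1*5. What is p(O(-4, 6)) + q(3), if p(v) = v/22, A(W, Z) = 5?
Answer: -29/22 ≈ -1.3182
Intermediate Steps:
B(z) = 4 (B(z) = -1 + 5 = 4)
O(u, G) = -7 (O(u, G) = -3 - 1*4 = -3 - 4 = -7)
q(o) = 1/(-4 + o) (q(o) = 1/((6 + o) - 10) = 1/(-4 + o))
p(v) = v/22 (p(v) = v*(1/22) = v/22)
p(O(-4, 6)) + q(3) = (1/22)*(-7) + 1/(-4 + 3) = -7/22 + 1/(-1) = -7/22 - 1 = -29/22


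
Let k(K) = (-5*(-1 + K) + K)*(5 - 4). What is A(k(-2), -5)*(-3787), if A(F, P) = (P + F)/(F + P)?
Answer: -3787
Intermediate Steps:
k(K) = 5 - 4*K (k(K) = ((5 - 5*K) + K)*1 = (5 - 4*K)*1 = 5 - 4*K)
A(F, P) = 1 (A(F, P) = (F + P)/(F + P) = 1)
A(k(-2), -5)*(-3787) = 1*(-3787) = -3787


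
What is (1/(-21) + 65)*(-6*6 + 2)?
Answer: -46376/21 ≈ -2208.4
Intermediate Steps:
(1/(-21) + 65)*(-6*6 + 2) = (-1/21 + 65)*(-36 + 2) = (1364/21)*(-34) = -46376/21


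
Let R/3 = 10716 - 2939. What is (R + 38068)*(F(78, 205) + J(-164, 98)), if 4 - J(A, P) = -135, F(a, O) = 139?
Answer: 17068922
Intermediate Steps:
R = 23331 (R = 3*(10716 - 2939) = 3*7777 = 23331)
J(A, P) = 139 (J(A, P) = 4 - 1*(-135) = 4 + 135 = 139)
(R + 38068)*(F(78, 205) + J(-164, 98)) = (23331 + 38068)*(139 + 139) = 61399*278 = 17068922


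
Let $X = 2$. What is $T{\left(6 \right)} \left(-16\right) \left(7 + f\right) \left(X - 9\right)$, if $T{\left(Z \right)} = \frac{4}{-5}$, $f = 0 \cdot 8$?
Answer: $- \frac{3136}{5} \approx -627.2$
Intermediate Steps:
$f = 0$
$T{\left(Z \right)} = - \frac{4}{5}$ ($T{\left(Z \right)} = 4 \left(- \frac{1}{5}\right) = - \frac{4}{5}$)
$T{\left(6 \right)} \left(-16\right) \left(7 + f\right) \left(X - 9\right) = \left(- \frac{4}{5}\right) \left(-16\right) \left(7 + 0\right) \left(2 - 9\right) = \frac{64 \cdot 7 \left(-7\right)}{5} = \frac{64}{5} \left(-49\right) = - \frac{3136}{5}$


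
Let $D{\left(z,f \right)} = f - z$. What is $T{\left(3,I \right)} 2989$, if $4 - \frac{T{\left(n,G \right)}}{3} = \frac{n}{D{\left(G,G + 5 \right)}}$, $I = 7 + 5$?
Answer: $\frac{152439}{5} \approx 30488.0$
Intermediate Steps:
$I = 12$
$T{\left(n,G \right)} = 12 - \frac{3 n}{5}$ ($T{\left(n,G \right)} = 12 - 3 \frac{n}{\left(G + 5\right) - G} = 12 - 3 \frac{n}{\left(5 + G\right) - G} = 12 - 3 \frac{n}{5} = 12 - \frac{3 n}{5}$)
$T{\left(3,I \right)} 2989 = \left(12 - \frac{9}{5}\right) 2989 = \frac{51}{5} \cdot 2989 = \frac{152439}{5}$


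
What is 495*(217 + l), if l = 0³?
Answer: 107415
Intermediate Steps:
l = 0
495*(217 + l) = 495*(217 + 0) = 495*217 = 107415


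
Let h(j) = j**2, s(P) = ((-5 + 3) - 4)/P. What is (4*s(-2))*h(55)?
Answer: 36300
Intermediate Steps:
s(P) = -6/P (s(P) = (-2 - 4)/P = -6/P)
(4*s(-2))*h(55) = (4*(-6/(-2)))*55**2 = (4*(-6*(-1/2)))*3025 = (4*3)*3025 = 12*3025 = 36300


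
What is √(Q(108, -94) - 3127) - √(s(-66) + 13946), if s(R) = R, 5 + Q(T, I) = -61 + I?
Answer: -2*√3470 + I*√3287 ≈ -117.81 + 57.332*I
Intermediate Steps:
Q(T, I) = -66 + I (Q(T, I) = -5 + (-61 + I) = -66 + I)
√(Q(108, -94) - 3127) - √(s(-66) + 13946) = √((-66 - 94) - 3127) - √(-66 + 13946) = √(-160 - 3127) - √13880 = √(-3287) - 2*√3470 = I*√3287 - 2*√3470 = -2*√3470 + I*√3287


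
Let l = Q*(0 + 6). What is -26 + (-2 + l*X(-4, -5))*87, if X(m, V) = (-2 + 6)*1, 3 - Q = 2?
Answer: 1888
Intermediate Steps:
Q = 1 (Q = 3 - 1*2 = 3 - 2 = 1)
X(m, V) = 4 (X(m, V) = 4*1 = 4)
l = 6 (l = 1*(0 + 6) = 1*6 = 6)
-26 + (-2 + l*X(-4, -5))*87 = -26 + (-2 + 6*4)*87 = -26 + (-2 + 24)*87 = -26 + 22*87 = -26 + 1914 = 1888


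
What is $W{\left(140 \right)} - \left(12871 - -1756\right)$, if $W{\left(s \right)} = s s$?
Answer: $4973$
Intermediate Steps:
$W{\left(s \right)} = s^{2}$
$W{\left(140 \right)} - \left(12871 - -1756\right) = 140^{2} - \left(12871 - -1756\right) = 19600 - \left(12871 + 1756\right) = 19600 - 14627 = 4973$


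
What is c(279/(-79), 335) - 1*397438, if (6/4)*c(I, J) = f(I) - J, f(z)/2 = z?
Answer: -94246852/237 ≈ -3.9767e+5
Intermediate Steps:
f(z) = 2*z
c(I, J) = -2*J/3 + 4*I/3 (c(I, J) = 2*(2*I - J)/3 = 2*(-J + 2*I)/3 = -2*J/3 + 4*I/3)
c(279/(-79), 335) - 1*397438 = (-2/3*335 + 4*(279/(-79))/3) - 1*397438 = (-670/3 + 4*(279*(-1/79))/3) - 397438 = (-670/3 + (4/3)*(-279/79)) - 397438 = (-670/3 - 372/79) - 397438 = -54046/237 - 397438 = -94246852/237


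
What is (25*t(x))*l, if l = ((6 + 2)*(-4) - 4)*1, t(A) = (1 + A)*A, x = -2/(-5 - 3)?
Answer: -1125/4 ≈ -281.25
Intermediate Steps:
x = ¼ (x = -2/(-8) = -2*(-⅛) = ¼ ≈ 0.25000)
t(A) = A*(1 + A)
l = -36 (l = (8*(-4) - 4)*1 = (-32 - 4)*1 = -36*1 = -36)
(25*t(x))*l = (25*((1 + ¼)/4))*(-36) = (25*((¼)*(5/4)))*(-36) = (25*(5/16))*(-36) = (125/16)*(-36) = -1125/4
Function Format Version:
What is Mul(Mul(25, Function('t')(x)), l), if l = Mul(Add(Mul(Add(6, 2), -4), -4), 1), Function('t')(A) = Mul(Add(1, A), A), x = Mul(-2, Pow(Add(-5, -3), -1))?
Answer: Rational(-1125, 4) ≈ -281.25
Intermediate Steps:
x = Rational(1, 4) (x = Mul(-2, Pow(-8, -1)) = Mul(-2, Rational(-1, 8)) = Rational(1, 4) ≈ 0.25000)
Function('t')(A) = Mul(A, Add(1, A))
l = -36 (l = Mul(Add(Mul(8, -4), -4), 1) = Mul(Add(-32, -4), 1) = Mul(-36, 1) = -36)
Mul(Mul(25, Function('t')(x)), l) = Mul(Mul(25, Mul(Rational(1, 4), Add(1, Rational(1, 4)))), -36) = Mul(Mul(25, Mul(Rational(1, 4), Rational(5, 4))), -36) = Mul(Mul(25, Rational(5, 16)), -36) = Mul(Rational(125, 16), -36) = Rational(-1125, 4)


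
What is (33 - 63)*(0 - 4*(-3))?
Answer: -360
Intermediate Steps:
(33 - 63)*(0 - 4*(-3)) = -30*(0 + 12) = -30*12 = -360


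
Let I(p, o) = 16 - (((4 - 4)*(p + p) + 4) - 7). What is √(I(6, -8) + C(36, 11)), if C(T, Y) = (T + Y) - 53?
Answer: √13 ≈ 3.6056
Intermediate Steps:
I(p, o) = 19 (I(p, o) = 16 - ((0*(2*p) + 4) - 7) = 16 - ((0 + 4) - 7) = 16 - (4 - 7) = 16 - 1*(-3) = 16 + 3 = 19)
C(T, Y) = -53 + T + Y
√(I(6, -8) + C(36, 11)) = √(19 + (-53 + 36 + 11)) = √(19 - 6) = √13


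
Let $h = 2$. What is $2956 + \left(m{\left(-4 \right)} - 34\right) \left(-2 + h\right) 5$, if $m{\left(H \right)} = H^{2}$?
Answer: $2956$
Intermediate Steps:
$2956 + \left(m{\left(-4 \right)} - 34\right) \left(-2 + h\right) 5 = 2956 + \left(\left(-4\right)^{2} - 34\right) \left(-2 + 2\right) 5 = 2956 + \left(16 - 34\right) 0 \cdot 5 = 2956 - 0 = 2956 + 0 = 2956$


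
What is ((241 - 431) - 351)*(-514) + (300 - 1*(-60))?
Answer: 278434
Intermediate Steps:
((241 - 431) - 351)*(-514) + (300 - 1*(-60)) = (-190 - 351)*(-514) + (300 + 60) = -541*(-514) + 360 = 278074 + 360 = 278434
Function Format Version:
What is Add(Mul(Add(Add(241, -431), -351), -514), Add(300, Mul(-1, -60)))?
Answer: 278434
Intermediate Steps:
Add(Mul(Add(Add(241, -431), -351), -514), Add(300, Mul(-1, -60))) = Add(Mul(Add(-190, -351), -514), Add(300, 60)) = Add(Mul(-541, -514), 360) = Add(278074, 360) = 278434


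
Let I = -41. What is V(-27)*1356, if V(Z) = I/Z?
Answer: 18532/9 ≈ 2059.1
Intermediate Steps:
V(Z) = -41/Z
V(-27)*1356 = -41/(-27)*1356 = -41*(-1/27)*1356 = (41/27)*1356 = 18532/9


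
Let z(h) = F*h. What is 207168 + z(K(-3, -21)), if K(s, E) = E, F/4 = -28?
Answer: 209520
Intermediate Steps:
F = -112 (F = 4*(-28) = -112)
z(h) = -112*h
207168 + z(K(-3, -21)) = 207168 - 112*(-21) = 207168 + 2352 = 209520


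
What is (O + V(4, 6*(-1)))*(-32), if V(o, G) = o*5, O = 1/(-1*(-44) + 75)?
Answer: -76192/119 ≈ -640.27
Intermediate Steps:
O = 1/119 (O = 1/(44 + 75) = 1/119 ≈ 0.0084034)
V(o, G) = 5*o
(O + V(4, 6*(-1)))*(-32) = (1/119 + 5*4)*(-32) = (1/119 + 20)*(-32) = (2381/119)*(-32) = -76192/119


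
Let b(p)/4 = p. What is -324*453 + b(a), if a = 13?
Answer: -146720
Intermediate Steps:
b(p) = 4*p
-324*453 + b(a) = -324*453 + 4*13 = -146772 + 52 = -146720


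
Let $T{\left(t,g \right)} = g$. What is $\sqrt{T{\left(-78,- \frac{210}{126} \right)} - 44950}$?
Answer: $\frac{i \sqrt{404565}}{3} \approx 212.02 i$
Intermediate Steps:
$\sqrt{T{\left(-78,- \frac{210}{126} \right)} - 44950} = \sqrt{- \frac{210}{126} - 44950} = \sqrt{\left(-210\right) \frac{1}{126} - 44950} = \sqrt{- \frac{5}{3} - 44950} = \sqrt{- \frac{134855}{3}} = \frac{i \sqrt{404565}}{3}$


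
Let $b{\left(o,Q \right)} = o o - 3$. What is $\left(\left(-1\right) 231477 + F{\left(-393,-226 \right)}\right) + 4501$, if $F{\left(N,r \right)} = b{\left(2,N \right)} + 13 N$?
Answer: $-232084$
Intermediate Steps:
$b{\left(o,Q \right)} = -3 + o^{2}$ ($b{\left(o,Q \right)} = o^{2} - 3 = -3 + o^{2}$)
$F{\left(N,r \right)} = 1 + 13 N$ ($F{\left(N,r \right)} = \left(-3 + 2^{2}\right) + 13 N = \left(-3 + 4\right) + 13 N = 1 + 13 N$)
$\left(\left(-1\right) 231477 + F{\left(-393,-226 \right)}\right) + 4501 = \left(\left(-1\right) 231477 + \left(1 + 13 \left(-393\right)\right)\right) + 4501 = \left(-231477 + \left(1 - 5109\right)\right) + 4501 = \left(-231477 - 5108\right) + 4501 = -236585 + 4501 = -232084$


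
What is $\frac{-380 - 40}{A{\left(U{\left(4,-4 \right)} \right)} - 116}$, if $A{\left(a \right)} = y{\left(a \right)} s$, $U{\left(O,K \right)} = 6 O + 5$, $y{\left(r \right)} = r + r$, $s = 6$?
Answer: $- \frac{105}{58} \approx -1.8103$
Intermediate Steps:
$y{\left(r \right)} = 2 r$
$U{\left(O,K \right)} = 5 + 6 O$
$A{\left(a \right)} = 12 a$ ($A{\left(a \right)} = 2 a 6 = 12 a$)
$\frac{-380 - 40}{A{\left(U{\left(4,-4 \right)} \right)} - 116} = \frac{-380 - 40}{12 \left(5 + 6 \cdot 4\right) - 116} = - \frac{420}{12 \left(5 + 24\right) - 116} = - \frac{420}{12 \cdot 29 - 116} = - \frac{420}{348 - 116} = - \frac{420}{232} = \left(-420\right) \frac{1}{232} = - \frac{105}{58}$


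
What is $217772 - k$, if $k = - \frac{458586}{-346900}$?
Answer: $\frac{37772324107}{173450} \approx 2.1777 \cdot 10^{5}$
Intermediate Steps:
$k = \frac{229293}{173450}$ ($k = \left(-458586\right) \left(- \frac{1}{346900}\right) = \frac{229293}{173450} \approx 1.322$)
$217772 - k = 217772 - \frac{229293}{173450} = \frac{37772324107}{173450}$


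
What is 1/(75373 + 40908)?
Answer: 1/116281 ≈ 8.5999e-6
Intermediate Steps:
1/(75373 + 40908) = 1/116281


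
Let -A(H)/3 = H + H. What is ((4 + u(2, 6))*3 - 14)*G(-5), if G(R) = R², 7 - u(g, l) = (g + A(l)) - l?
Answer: 3475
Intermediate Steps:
A(H) = -6*H (A(H) = -3*(H + H) = -6*H)
u(g, l) = 7 - g + 7*l (u(g, l) = 7 - ((g - 6*l) - l) = 7 - (g - 7*l) = 7 + (-g + 7*l) = 7 - g + 7*l)
((4 + u(2, 6))*3 - 14)*G(-5) = ((4 + (7 - 1*2 + 7*6))*3 - 14)*(-5)² = ((4 + (7 - 2 + 42))*3 - 14)*25 = ((4 + 47)*3 - 14)*25 = (51*3 - 14)*25 = (153 - 14)*25 = 139*25 = 3475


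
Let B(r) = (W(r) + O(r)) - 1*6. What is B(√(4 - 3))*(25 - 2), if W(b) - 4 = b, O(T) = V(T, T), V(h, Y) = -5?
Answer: -138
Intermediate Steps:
O(T) = -5
W(b) = 4 + b
B(r) = -7 + r (B(r) = ((4 + r) - 5) - 1*6 = (-1 + r) - 6 = -7 + r)
B(√(4 - 3))*(25 - 2) = (-7 + √(4 - 3))*(25 - 2) = (-7 + √1)*23 = (-7 + 1)*23 = -6*23 = -138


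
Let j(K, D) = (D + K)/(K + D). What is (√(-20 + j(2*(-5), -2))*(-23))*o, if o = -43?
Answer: 989*I*√19 ≈ 4311.0*I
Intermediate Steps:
j(K, D) = 1 (j(K, D) = (D + K)/(D + K) = 1)
(√(-20 + j(2*(-5), -2))*(-23))*o = (√(-20 + 1)*(-23))*(-43) = (√(-19)*(-23))*(-43) = ((I*√19)*(-23))*(-43) = -23*I*√19*(-43) = 989*I*√19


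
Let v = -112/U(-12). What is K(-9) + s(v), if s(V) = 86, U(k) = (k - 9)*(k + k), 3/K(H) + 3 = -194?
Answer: 16939/197 ≈ 85.985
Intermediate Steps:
K(H) = -3/197 (K(H) = 3/(-3 - 194) = 3/(-197) = 3*(-1/197) = -3/197)
U(k) = 2*k*(-9 + k) (U(k) = (-9 + k)*(2*k) = 2*k*(-9 + k))
v = -2/9 (v = -112*(-1/(24*(-9 - 12))) = -112/(2*(-12)*(-21)) = -112/504 = -112*1/504 = -2/9 ≈ -0.22222)
K(-9) + s(v) = -3/197 + 86 = 16939/197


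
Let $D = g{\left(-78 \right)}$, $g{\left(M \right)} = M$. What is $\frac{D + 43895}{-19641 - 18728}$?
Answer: $- \frac{43817}{38369} \approx -1.142$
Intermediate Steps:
$D = -78$
$\frac{D + 43895}{-19641 - 18728} = \frac{-78 + 43895}{-19641 - 18728} = \frac{43817}{-38369} = 43817 \left(- \frac{1}{38369}\right) = - \frac{43817}{38369}$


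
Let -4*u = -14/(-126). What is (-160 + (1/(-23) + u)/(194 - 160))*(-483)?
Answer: 31530653/408 ≈ 77281.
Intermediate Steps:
u = -1/36 (u = -(-7)/(2*(-126)) = -(-7)*(-1)/(2*126) = -¼*⅑ = -1/36 ≈ -0.027778)
(-160 + (1/(-23) + u)/(194 - 160))*(-483) = (-160 + (1/(-23) - 1/36)/(194 - 160))*(-483) = (-160 + (-1/23 - 1/36)/34)*(-483) = (-160 - 59/828*1/34)*(-483) = (-160 - 59/28152)*(-483) = -4504379/28152*(-483) = 31530653/408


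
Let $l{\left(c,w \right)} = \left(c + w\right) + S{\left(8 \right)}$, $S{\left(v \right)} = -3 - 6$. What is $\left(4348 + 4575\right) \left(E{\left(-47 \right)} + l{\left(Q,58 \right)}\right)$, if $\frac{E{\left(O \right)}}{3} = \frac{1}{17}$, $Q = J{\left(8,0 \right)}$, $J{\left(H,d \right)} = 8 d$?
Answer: $\frac{7459628}{17} \approx 4.388 \cdot 10^{5}$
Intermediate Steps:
$Q = 0$ ($Q = 8 \cdot 0 = 0$)
$S{\left(v \right)} = -9$ ($S{\left(v \right)} = -3 - 6 = -9$)
$l{\left(c,w \right)} = -9 + c + w$ ($l{\left(c,w \right)} = \left(c + w\right) - 9 = -9 + c + w$)
$E{\left(O \right)} = \frac{3}{17}$
$\left(4348 + 4575\right) \left(E{\left(-47 \right)} + l{\left(Q,58 \right)}\right) = \left(4348 + 4575\right) \left(\frac{3}{17} + \left(-9 + 0 + 58\right)\right) = 8923 \left(\frac{3}{17} + 49\right) = 8923 \cdot \frac{836}{17} = \frac{7459628}{17}$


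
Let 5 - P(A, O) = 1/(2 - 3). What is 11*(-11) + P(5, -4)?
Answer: -115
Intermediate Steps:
P(A, O) = 6 (P(A, O) = 5 - 1/(2 - 3) = 5 - 1/(-1) = 5 - 1*(-1) = 5 + 1 = 6)
11*(-11) + P(5, -4) = 11*(-11) + 6 = -121 + 6 = -115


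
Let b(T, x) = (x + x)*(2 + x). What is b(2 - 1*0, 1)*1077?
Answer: 6462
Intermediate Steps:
b(T, x) = 2*x*(2 + x) (b(T, x) = (2*x)*(2 + x) = 2*x*(2 + x))
b(2 - 1*0, 1)*1077 = (2*1*(2 + 1))*1077 = (2*1*3)*1077 = 6*1077 = 6462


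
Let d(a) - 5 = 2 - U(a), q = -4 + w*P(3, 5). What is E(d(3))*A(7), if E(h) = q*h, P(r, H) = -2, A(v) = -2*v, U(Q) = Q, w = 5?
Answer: 784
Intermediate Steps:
q = -14 (q = -4 + 5*(-2) = -4 - 10 = -14)
d(a) = 7 - a (d(a) = 5 + (2 - a) = 7 - a)
E(h) = -14*h
E(d(3))*A(7) = (-14*(7 - 1*3))*(-2*7) = -14*(7 - 3)*(-14) = -14*4*(-14) = -56*(-14) = 784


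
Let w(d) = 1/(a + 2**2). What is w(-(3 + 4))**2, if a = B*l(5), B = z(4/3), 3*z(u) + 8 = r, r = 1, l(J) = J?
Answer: 9/529 ≈ 0.017013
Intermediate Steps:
z(u) = -7/3 (z(u) = -8/3 + (1/3)*1 = -8/3 + 1/3 = -7/3)
B = -7/3 ≈ -2.3333
a = -35/3 (a = -7/3*5 = -35/3 ≈ -11.667)
w(d) = -3/23 (w(d) = 1/(-35/3 + 2**2) = 1/(-35/3 + 4) = 1/(-23/3) = -3/23)
w(-(3 + 4))**2 = (-3/23)**2 = 9/529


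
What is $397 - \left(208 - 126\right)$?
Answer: $315$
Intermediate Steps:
$397 - \left(208 - 126\right) = 397 - 82 = 315$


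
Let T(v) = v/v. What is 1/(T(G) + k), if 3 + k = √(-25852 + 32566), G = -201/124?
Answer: 1/3355 + 3*√746/6710 ≈ 0.012510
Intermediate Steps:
G = -201/124 (G = -201*1/124 = -201/124 ≈ -1.6210)
T(v) = 1
k = -3 + 3*√746 (k = -3 + √(-25852 + 32566) = -3 + √6714 = -3 + 3*√746 ≈ 78.939)
1/(T(G) + k) = 1/(1 + (-3 + 3*√746)) = 1/(-2 + 3*√746)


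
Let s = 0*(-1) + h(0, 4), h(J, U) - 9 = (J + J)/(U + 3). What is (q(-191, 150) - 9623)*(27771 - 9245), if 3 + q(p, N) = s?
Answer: -178164542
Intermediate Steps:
h(J, U) = 9 + 2*J/(3 + U) (h(J, U) = 9 + (J + J)/(U + 3) = 9 + (2*J)/(3 + U) = 9 + 2*J/(3 + U))
s = 9 (s = 0*(-1) + (27 + 2*0 + 9*4)/(3 + 4) = 0 + (27 + 0 + 36)/7 = 0 + (⅐)*63 = 0 + 9 = 9)
q(p, N) = 6 (q(p, N) = -3 + 9 = 6)
(q(-191, 150) - 9623)*(27771 - 9245) = (6 - 9623)*(27771 - 9245) = -9617*18526 = -178164542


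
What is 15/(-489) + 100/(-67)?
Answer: -16635/10921 ≈ -1.5232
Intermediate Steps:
15/(-489) + 100/(-67) = 15*(-1/489) + 100*(-1/67) = -5/163 - 100/67 = -16635/10921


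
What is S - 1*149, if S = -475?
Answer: -624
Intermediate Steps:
S - 1*149 = -475 - 1*149 = -475 - 149 = -624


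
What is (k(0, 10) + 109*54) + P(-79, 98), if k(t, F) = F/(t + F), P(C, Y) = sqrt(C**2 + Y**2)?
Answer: 5887 + sqrt(15845) ≈ 6012.9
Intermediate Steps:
k(t, F) = F/(F + t)
(k(0, 10) + 109*54) + P(-79, 98) = (10/(10 + 0) + 109*54) + sqrt((-79)**2 + 98**2) = (10/10 + 5886) + sqrt(6241 + 9604) = (10*(1/10) + 5886) + sqrt(15845) = (1 + 5886) + sqrt(15845) = 5887 + sqrt(15845)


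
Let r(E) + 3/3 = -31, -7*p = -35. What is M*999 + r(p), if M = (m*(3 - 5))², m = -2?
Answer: 15952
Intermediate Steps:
p = 5 (p = -⅐*(-35) = 5)
r(E) = -32 (r(E) = -1 - 31 = -32)
M = 16 (M = (-2*(3 - 5))² = (-2*(-2))² = 4² = 16)
M*999 + r(p) = 16*999 - 32 = 15984 - 32 = 15952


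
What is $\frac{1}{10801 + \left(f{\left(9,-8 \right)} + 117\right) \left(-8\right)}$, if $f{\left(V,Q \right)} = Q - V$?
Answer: $\frac{1}{10001} \approx 9.999 \cdot 10^{-5}$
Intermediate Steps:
$\frac{1}{10801 + \left(f{\left(9,-8 \right)} + 117\right) \left(-8\right)} = \frac{1}{10801 + \left(\left(-8 - 9\right) + 117\right) \left(-8\right)} = \frac{1}{10801 + \left(-17 + 117\right) \left(-8\right)} = \frac{1}{10801 + 100 \left(-8\right)} = \frac{1}{10801 - 800} = \frac{1}{10001}$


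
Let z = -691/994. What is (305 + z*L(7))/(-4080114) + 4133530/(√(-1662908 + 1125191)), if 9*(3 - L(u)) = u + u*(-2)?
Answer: -676259/9125174961 - 4133530*I*√537717/537717 ≈ -7.4109e-5 - 5637.0*I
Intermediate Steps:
L(u) = 3 + u/9 (L(u) = 3 - (u + u*(-2))/9 = 3 - (u - 2*u)/9 = 3 - (-1)*u/9 = 3 + u/9)
z = -691/994 (z = -691*1/994 = -691/994 ≈ -0.69517)
(305 + z*L(7))/(-4080114) + 4133530/(√(-1662908 + 1125191)) = (305 - 691*(3 + (⅑)*7)/994)/(-4080114) + 4133530/(√(-1662908 + 1125191)) = (305 - 691*(3 + 7/9)/994)*(-1/4080114) + 4133530/(√(-537717)) = (305 - 691/994*34/9)*(-1/4080114) + 4133530/((I*√537717)) = (305 - 11747/4473)*(-1/4080114) + 4133530*(-I*√537717/537717) = (1352518/4473)*(-1/4080114) - 4133530*I*√537717/537717 = -676259/9125174961 - 4133530*I*√537717/537717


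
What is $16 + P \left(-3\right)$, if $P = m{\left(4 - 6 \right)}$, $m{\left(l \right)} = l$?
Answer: $22$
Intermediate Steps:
$P = -2$ ($P = 4 - 6 = -2$)
$16 + P \left(-3\right) = 16 - -6 = 16 + 6 = 22$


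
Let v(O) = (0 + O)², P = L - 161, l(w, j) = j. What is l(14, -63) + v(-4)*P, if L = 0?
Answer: -2639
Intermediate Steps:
P = -161 (P = 0 - 161 = -161)
v(O) = O²
l(14, -63) + v(-4)*P = -63 + (-4)²*(-161) = -63 + 16*(-161) = -63 - 2576 = -2639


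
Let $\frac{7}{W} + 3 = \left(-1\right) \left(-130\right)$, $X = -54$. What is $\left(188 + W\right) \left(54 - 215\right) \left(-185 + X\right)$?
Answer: $\frac{918993957}{127} \approx 7.2362 \cdot 10^{6}$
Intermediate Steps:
$W = \frac{7}{127}$ ($W = \frac{7}{-3 - -130} = \frac{7}{-3 + 130} = \frac{7}{127} \approx 0.055118$)
$\left(188 + W\right) \left(54 - 215\right) \left(-185 + X\right) = \left(188 + \frac{7}{127}\right) \left(54 - 215\right) \left(-185 - 54\right) = \frac{23883 \left(\left(-161\right) \left(-239\right)\right)}{127} = \frac{23883}{127} \cdot 38479 = \frac{918993957}{127}$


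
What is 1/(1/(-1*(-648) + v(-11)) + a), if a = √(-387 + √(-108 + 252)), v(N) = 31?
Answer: 679/172890376 - 2305205*I*√15/172890376 ≈ 3.9273e-6 - 0.05164*I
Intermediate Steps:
a = 5*I*√15 (a = √(-387 + √144) = √(-387 + 12) = √(-375) = 5*I*√15 ≈ 19.365*I)
1/(1/(-1*(-648) + v(-11)) + a) = 1/(1/(-1*(-648) + 31) + 5*I*√15) = 1/(1/(648 + 31) + 5*I*√15) = 1/(1/679 + 5*I*√15)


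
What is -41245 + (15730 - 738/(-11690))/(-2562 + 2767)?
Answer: -49328847906/1198225 ≈ -41168.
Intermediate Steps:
-41245 + (15730 - 738/(-11690))/(-2562 + 2767) = -41245 + (15730 - 738*(-1/11690))/205 = -41245 + (15730 + 369/5845)*(1/205) = -41245 + (91942219/5845)*(1/205) = -41245 + 91942219/1198225 = -49328847906/1198225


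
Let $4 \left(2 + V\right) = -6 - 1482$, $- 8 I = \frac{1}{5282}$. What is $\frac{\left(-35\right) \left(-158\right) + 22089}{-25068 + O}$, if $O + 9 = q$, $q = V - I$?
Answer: $- \frac{1167068464}{1075457455} \approx -1.0852$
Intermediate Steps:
$I = - \frac{1}{42256}$ ($I = - \frac{1}{8 \cdot 5282} = \left(- \frac{1}{8}\right) \frac{1}{5282} = - \frac{1}{42256} \approx -2.3665 \cdot 10^{-5}$)
$V = -374$ ($V = -2 + \frac{-6 - 1482}{4} = -2 + \frac{1}{4} \left(-1488\right) = -2 - 372 = -374$)
$q = - \frac{15803743}{42256}$ ($q = -374 - - \frac{1}{42256} = -374 + \frac{1}{42256} = - \frac{15803743}{42256} \approx -374.0$)
$O = - \frac{16184047}{42256}$ ($O = -9 - \frac{15803743}{42256} = - \frac{16184047}{42256} \approx -383.0$)
$\frac{\left(-35\right) \left(-158\right) + 22089}{-25068 + O} = \frac{\left(-35\right) \left(-158\right) + 22089}{-25068 - \frac{16184047}{42256}} = \frac{5530 + 22089}{- \frac{1075457455}{42256}} = 27619 \left(- \frac{42256}{1075457455}\right) = - \frac{1167068464}{1075457455}$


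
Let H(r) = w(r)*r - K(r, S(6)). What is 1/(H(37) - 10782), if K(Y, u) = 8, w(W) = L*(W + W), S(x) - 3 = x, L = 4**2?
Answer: 1/33018 ≈ 3.0287e-5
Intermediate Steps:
L = 16
S(x) = 3 + x
w(W) = 32*W (w(W) = 16*(W + W) = 16*(2*W) = 32*W)
H(r) = -8 + 32*r**2 (H(r) = (32*r)*r - 1*8 = 32*r**2 - 8 = -8 + 32*r**2)
1/(H(37) - 10782) = 1/((-8 + 32*37**2) - 10782) = 1/((-8 + 32*1369) - 10782) = 1/((-8 + 43808) - 10782) = 1/(43800 - 10782) = 1/33018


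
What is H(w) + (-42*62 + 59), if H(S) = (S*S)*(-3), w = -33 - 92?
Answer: -49420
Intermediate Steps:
w = -125
H(S) = -3*S² (H(S) = S²*(-3) = -3*S²)
H(w) + (-42*62 + 59) = -3*(-125)² + (-42*62 + 59) = -3*15625 + (-2604 + 59) = -46875 - 2545 = -49420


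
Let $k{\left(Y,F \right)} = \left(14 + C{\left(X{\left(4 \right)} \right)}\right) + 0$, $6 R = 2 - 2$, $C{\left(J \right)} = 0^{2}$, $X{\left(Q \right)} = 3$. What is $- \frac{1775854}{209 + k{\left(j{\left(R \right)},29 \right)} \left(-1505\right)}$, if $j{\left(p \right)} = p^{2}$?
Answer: $\frac{1775854}{20861} \approx 85.128$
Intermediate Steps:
$C{\left(J \right)} = 0$
$R = 0$ ($R = \frac{2 - 2}{6} = \frac{1}{6} \cdot 0 = 0$)
$k{\left(Y,F \right)} = 14$ ($k{\left(Y,F \right)} = \left(14 + 0\right) + 0 = 14 + 0 = 14$)
$- \frac{1775854}{209 + k{\left(j{\left(R \right)},29 \right)} \left(-1505\right)} = - \frac{1775854}{209 + 14 \left(-1505\right)} = - \frac{1775854}{209 - 21070} = - \frac{1775854}{-20861} = \left(-1775854\right) \left(- \frac{1}{20861}\right) = \frac{1775854}{20861}$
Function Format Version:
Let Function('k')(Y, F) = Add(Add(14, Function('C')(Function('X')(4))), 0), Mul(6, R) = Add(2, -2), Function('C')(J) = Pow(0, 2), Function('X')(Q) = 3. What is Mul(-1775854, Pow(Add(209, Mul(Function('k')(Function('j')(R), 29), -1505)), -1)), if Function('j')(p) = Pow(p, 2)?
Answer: Rational(1775854, 20861) ≈ 85.128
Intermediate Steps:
Function('C')(J) = 0
R = 0 (R = Mul(Rational(1, 6), Add(2, -2)) = Mul(Rational(1, 6), 0) = 0)
Function('k')(Y, F) = 14 (Function('k')(Y, F) = Add(Add(14, 0), 0) = Add(14, 0) = 14)
Mul(-1775854, Pow(Add(209, Mul(Function('k')(Function('j')(R), 29), -1505)), -1)) = Mul(-1775854, Pow(Add(209, Mul(14, -1505)), -1)) = Mul(-1775854, Pow(Add(209, -21070), -1)) = Mul(-1775854, Pow(-20861, -1)) = Mul(-1775854, Rational(-1, 20861)) = Rational(1775854, 20861)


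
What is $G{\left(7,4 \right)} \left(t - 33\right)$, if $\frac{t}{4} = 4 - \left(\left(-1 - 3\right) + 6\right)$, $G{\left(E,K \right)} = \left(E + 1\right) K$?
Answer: $-800$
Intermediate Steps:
$G{\left(E,K \right)} = K \left(1 + E\right)$ ($G{\left(E,K \right)} = \left(1 + E\right) K = K \left(1 + E\right)$)
$t = 8$ ($t = 4 \left(4 - \left(\left(-1 - 3\right) + 6\right)\right) = 4 \left(4 - \left(-4 + 6\right)\right) = 4 \left(4 - 2\right) = 4 \cdot 2 = 8$)
$G{\left(7,4 \right)} \left(t - 33\right) = 4 \left(1 + 7\right) \left(8 - 33\right) = 4 \cdot 8 \left(-25\right) = 32 \left(-25\right) = -800$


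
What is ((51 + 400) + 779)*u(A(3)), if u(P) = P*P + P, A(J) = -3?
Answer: 7380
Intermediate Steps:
u(P) = P + P**2 (u(P) = P**2 + P = P + P**2)
((51 + 400) + 779)*u(A(3)) = ((51 + 400) + 779)*(-3*(1 - 3)) = (451 + 779)*(-3*(-2)) = 1230*6 = 7380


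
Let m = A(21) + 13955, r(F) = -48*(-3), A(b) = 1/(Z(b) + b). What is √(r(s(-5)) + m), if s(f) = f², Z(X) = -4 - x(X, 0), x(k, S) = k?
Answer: √56395/2 ≈ 118.74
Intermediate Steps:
Z(X) = -4 - X
A(b) = -¼ (A(b) = 1/((-4 - b) + b) = 1/(-4) = -¼)
r(F) = 144
m = 55819/4 (m = -¼ + 13955 = 55819/4 ≈ 13955.)
√(r(s(-5)) + m) = √(144 + 55819/4) = √(56395/4) = √56395/2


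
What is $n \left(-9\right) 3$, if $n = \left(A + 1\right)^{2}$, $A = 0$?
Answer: $-27$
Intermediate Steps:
$n = 1$ ($n = \left(0 + 1\right)^{2} = 1^{2} = 1$)
$n \left(-9\right) 3 = 1 \left(-9\right) 3 = \left(-9\right) 3 = -27$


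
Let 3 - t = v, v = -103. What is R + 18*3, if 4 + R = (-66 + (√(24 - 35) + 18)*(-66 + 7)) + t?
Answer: -972 - 59*I*√11 ≈ -972.0 - 195.68*I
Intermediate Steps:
t = 106 (t = 3 - 1*(-103) = 3 + 103 = 106)
R = -1026 - 59*I*√11 (R = -4 + ((-66 + (√(24 - 35) + 18)*(-66 + 7)) + 106) = -4 + ((-66 + (√(-11) + 18)*(-59)) + 106) = -4 + ((-66 + (I*√11 + 18)*(-59)) + 106) = -4 + ((-66 + (18 + I*√11)*(-59)) + 106) = -4 + ((-66 + (-1062 - 59*I*√11)) + 106) = -4 + ((-1128 - 59*I*√11) + 106) = -4 + (-1022 - 59*I*√11) = -1026 - 59*I*√11 ≈ -1026.0 - 195.68*I)
R + 18*3 = (-1026 - 59*I*√11) + 18*3 = (-1026 - 59*I*√11) + 54 = -972 - 59*I*√11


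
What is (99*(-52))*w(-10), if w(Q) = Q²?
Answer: -514800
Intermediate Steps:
(99*(-52))*w(-10) = (99*(-52))*(-10)² = -5148*100 = -514800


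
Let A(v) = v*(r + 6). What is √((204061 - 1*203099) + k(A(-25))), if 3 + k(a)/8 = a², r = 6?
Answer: √720938 ≈ 849.08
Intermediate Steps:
A(v) = 12*v (A(v) = v*(6 + 6) = v*12 = 12*v)
k(a) = -24 + 8*a²
√((204061 - 1*203099) + k(A(-25))) = √((204061 - 1*203099) + (-24 + 8*(12*(-25))²)) = √((204061 - 203099) + (-24 + 8*(-300)²)) = √(962 + (-24 + 8*90000)) = √(962 + (-24 + 720000)) = √(962 + 719976) = √720938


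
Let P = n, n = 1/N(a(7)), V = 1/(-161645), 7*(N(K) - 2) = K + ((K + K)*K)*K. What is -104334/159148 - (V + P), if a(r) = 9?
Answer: -1143500476221/1731792436330 ≈ -0.66030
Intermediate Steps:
N(K) = 2 + K/7 + 2*K³/7 (N(K) = 2 + (K + ((K + K)*K)*K)/7 = 2 + (K + ((2*K)*K)*K)/7 = 2 + (K + (2*K²)*K)/7 = 2 + (K + 2*K³)/7 = 2 + (K/7 + 2*K³/7) = 2 + K/7 + 2*K³/7)
V = -1/161645 ≈ -6.1864e-6
n = 7/1481 (n = 1/(2 + (⅐)*9 + (2/7)*9³) = 1/(2 + 9/7 + (2/7)*729) = 1/(2 + 9/7 + 1458/7) = 1/(1481/7) = 7/1481 ≈ 0.0047265)
P = 7/1481 ≈ 0.0047265
-104334/159148 - (V + P) = -104334/159148 - (-1/161645 + 7/1481) = -104334*1/159148 - 1*1130034/239396245 = -52167/79574 - 1130034/239396245 = -1143500476221/1731792436330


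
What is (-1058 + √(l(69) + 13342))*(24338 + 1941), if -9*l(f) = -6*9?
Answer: -27803182 + 52558*√3337 ≈ -2.4767e+7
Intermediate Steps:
l(f) = 6 (l(f) = -(-2)*9/3 = -⅑*(-54) = 6)
(-1058 + √(l(69) + 13342))*(24338 + 1941) = (-1058 + √(6 + 13342))*(24338 + 1941) = (-1058 + √13348)*26279 = (-1058 + 2*√3337)*26279 = -27803182 + 52558*√3337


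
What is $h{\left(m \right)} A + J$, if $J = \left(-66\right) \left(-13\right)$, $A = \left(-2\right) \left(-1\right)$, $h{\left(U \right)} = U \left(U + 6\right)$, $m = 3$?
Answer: $912$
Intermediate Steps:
$h{\left(U \right)} = U \left(6 + U\right)$
$A = 2$
$J = 858$
$h{\left(m \right)} A + J = 3 \left(6 + 3\right) 2 + 858 = 3 \cdot 9 \cdot 2 + 858 = 27 \cdot 2 + 858 = 54 + 858 = 912$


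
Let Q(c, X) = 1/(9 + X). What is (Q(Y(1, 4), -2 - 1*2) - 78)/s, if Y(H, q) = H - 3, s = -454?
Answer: 389/2270 ≈ 0.17137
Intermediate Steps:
Y(H, q) = -3 + H
(Q(Y(1, 4), -2 - 1*2) - 78)/s = (1/(9 + (-2 - 1*2)) - 78)/(-454) = (1/(9 + (-2 - 2)) - 78)*(-1/454) = (1/(9 - 4) - 78)*(-1/454) = (1/5 - 78)*(-1/454) = -389/5*(-1/454) = 389/2270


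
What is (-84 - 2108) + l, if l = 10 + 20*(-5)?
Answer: -2282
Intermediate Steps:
l = -90 (l = 10 - 100 = -90)
(-84 - 2108) + l = (-84 - 2108) - 90 = -2192 - 90 = -2282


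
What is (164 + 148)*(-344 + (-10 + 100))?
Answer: -79248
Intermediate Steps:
(164 + 148)*(-344 + (-10 + 100)) = 312*(-344 + 90) = 312*(-254) = -79248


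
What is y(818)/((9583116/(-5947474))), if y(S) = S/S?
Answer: -2973737/4791558 ≈ -0.62062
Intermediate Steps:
y(S) = 1
y(818)/((9583116/(-5947474))) = 1/(9583116/(-5947474)) = 1/(9583116*(-1/5947474)) = 1/(-4791558/2973737) = 1*(-2973737/4791558) = -2973737/4791558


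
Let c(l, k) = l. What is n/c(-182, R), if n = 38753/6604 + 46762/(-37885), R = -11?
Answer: -89180089/3502695560 ≈ -0.025460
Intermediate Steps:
n = 89180089/19245580 (n = 38753*(1/6604) + 46762*(-1/37885) = 2981/508 - 46762/37885 = 89180089/19245580 ≈ 4.6338)
n/c(-182, R) = (89180089/19245580)/(-182) = (89180089/19245580)*(-1/182) = -89180089/3502695560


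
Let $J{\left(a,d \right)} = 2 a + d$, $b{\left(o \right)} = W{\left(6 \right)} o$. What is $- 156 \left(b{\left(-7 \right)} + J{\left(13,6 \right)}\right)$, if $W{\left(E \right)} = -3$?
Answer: $-8268$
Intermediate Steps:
$b{\left(o \right)} = - 3 o$
$J{\left(a,d \right)} = d + 2 a$
$- 156 \left(b{\left(-7 \right)} + J{\left(13,6 \right)}\right) = - 156 \left(\left(-3\right) \left(-7\right) + \left(6 + 2 \cdot 13\right)\right) = - 156 \left(21 + \left(6 + 26\right)\right) = - 156 \left(21 + 32\right) = \left(-156\right) 53 = -8268$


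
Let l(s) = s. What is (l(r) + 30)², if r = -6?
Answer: 576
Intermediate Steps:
(l(r) + 30)² = (-6 + 30)² = 24² = 576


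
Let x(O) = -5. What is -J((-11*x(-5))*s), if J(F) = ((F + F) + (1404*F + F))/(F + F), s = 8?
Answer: -1407/2 ≈ -703.50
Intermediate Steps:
J(F) = 1407/2 (J(F) = (2*F + 1405*F)/((2*F)) = (1407*F)*(1/(2*F)) = 1407/2)
-J((-11*x(-5))*s) = -1*1407/2 = -1407/2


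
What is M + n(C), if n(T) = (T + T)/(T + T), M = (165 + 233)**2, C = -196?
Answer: 158405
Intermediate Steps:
M = 158404 (M = 398**2 = 158404)
n(T) = 1 (n(T) = (2*T)/((2*T)) = (2*T)*(1/(2*T)) = 1)
M + n(C) = 158404 + 1 = 158405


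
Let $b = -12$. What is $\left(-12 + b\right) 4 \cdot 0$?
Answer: $0$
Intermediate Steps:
$\left(-12 + b\right) 4 \cdot 0 = \left(-12 - 12\right) 4 \cdot 0 = \left(-24\right) 0 = 0$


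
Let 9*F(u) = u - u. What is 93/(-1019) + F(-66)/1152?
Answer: -93/1019 ≈ -0.091266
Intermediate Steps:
F(u) = 0 (F(u) = (u - u)/9 = (⅑)*0 = 0)
93/(-1019) + F(-66)/1152 = 93/(-1019) + 0/1152 = 93*(-1/1019) + 0*(1/1152) = -93/1019 + 0 = -93/1019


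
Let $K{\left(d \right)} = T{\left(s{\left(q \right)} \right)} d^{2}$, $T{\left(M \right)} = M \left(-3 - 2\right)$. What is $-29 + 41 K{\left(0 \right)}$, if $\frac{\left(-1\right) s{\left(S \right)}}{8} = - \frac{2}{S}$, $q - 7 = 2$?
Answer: $-29$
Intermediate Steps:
$q = 9$ ($q = 7 + 2 = 9$)
$s{\left(S \right)} = \frac{16}{S}$ ($s{\left(S \right)} = - 8 \left(- \frac{2}{S}\right) = \frac{16}{S}$)
$T{\left(M \right)} = - 5 M$ ($T{\left(M \right)} = M \left(-5\right) = - 5 M$)
$K{\left(d \right)} = - \frac{80 d^{2}}{9}$ ($K{\left(d \right)} = - 5 \cdot \frac{16}{9} d^{2} = - 5 \cdot 16 \cdot \frac{1}{9} d^{2} = \left(-5\right) \frac{16}{9} d^{2} = - \frac{80 d^{2}}{9}$)
$-29 + 41 K{\left(0 \right)} = -29 + 41 \left(- \frac{80 \cdot 0^{2}}{9}\right) = -29 + 41 \left(\left(- \frac{80}{9}\right) 0\right) = -29 + 41 \cdot 0 = -29 + 0 = -29$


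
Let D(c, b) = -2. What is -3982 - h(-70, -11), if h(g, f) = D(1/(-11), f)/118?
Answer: -234937/59 ≈ -3982.0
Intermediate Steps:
h(g, f) = -1/59 (h(g, f) = -2/118 = -2*1/118 = -1/59)
-3982 - h(-70, -11) = -3982 - 1*(-1/59) = -3982 + 1/59 = -234937/59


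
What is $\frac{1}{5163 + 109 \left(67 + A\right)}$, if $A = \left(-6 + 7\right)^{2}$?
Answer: $\frac{1}{12575} \approx 7.9523 \cdot 10^{-5}$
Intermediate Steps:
$A = 1$ ($A = 1^{2} = 1$)
$\frac{1}{5163 + 109 \left(67 + A\right)} = \frac{1}{5163 + 109 \left(67 + 1\right)} = \frac{1}{5163 + 109 \cdot 68} = \frac{1}{5163 + 7412} = \frac{1}{12575}$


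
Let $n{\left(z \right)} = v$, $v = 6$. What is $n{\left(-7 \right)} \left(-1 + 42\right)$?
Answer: $246$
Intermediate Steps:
$n{\left(z \right)} = 6$
$n{\left(-7 \right)} \left(-1 + 42\right) = 6 \left(-1 + 42\right) = 6 \cdot 41 = 246$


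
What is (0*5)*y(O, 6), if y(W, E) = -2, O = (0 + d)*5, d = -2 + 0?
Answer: 0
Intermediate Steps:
d = -2
O = -10 (O = (0 - 2)*5 = -2*5 = -10)
(0*5)*y(O, 6) = (0*5)*(-2) = 0*(-2) = 0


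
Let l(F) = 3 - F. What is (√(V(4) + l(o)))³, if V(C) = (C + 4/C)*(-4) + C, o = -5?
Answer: -16*I*√2 ≈ -22.627*I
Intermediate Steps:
V(C) = -16/C - 3*C (V(C) = (-16/C - 4*C) + C = -16/C - 3*C)
(√(V(4) + l(o)))³ = (√((-16/4 - 3*4) + (3 - 1*(-5))))³ = (√((-16*¼ - 12) + (3 + 5)))³ = (√((-4 - 12) + 8))³ = (√(-16 + 8))³ = (√(-8))³ = (2*I*√2)³ = -16*I*√2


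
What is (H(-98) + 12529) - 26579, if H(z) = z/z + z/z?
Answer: -14048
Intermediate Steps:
H(z) = 2 (H(z) = 1 + 1 = 2)
(H(-98) + 12529) - 26579 = (2 + 12529) - 26579 = 12531 - 26579 = -14048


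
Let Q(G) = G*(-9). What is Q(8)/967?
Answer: -72/967 ≈ -0.074457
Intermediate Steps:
Q(G) = -9*G
Q(8)/967 = -9*8/967 = -72*1/967 = -72/967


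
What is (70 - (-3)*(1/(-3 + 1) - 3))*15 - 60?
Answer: 1665/2 ≈ 832.50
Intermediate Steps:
(70 - (-3)*(1/(-3 + 1) - 3))*15 - 60 = (70 - (-3)*(1/(-2) - 3))*15 - 60 = (70 - (-3)*(-½ - 3))*15 - 60 = (70 - (-3)*(-7)/2)*15 - 60 = (70 - 1*21/2)*15 - 60 = (70 - 21/2)*15 - 60 = (119/2)*15 - 60 = 1785/2 - 60 = 1665/2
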